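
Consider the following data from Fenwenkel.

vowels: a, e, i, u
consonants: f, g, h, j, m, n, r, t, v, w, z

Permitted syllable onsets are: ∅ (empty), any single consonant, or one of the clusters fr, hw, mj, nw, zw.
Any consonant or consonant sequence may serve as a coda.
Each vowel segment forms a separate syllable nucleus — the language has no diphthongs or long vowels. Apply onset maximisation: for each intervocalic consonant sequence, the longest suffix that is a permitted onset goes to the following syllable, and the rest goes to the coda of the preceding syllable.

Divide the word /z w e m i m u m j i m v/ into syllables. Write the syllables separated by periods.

Vowels present: e, i, u, i; each is a nucleus, giving 4 syllables.
Between /e/ (V1) and /i/ (V2): /m/ is a single consonant, so it becomes the next onset.
Between /i/ (V2) and /u/ (V3): just /m/ — single C goes to the following onset.
Between /u/ (V3) and /i/ (V4): cluster /mj/ — /mj/ is itself a permitted onset, so the whole cluster goes right; preceding coda = ∅.

zwe.mi.mu.mjimv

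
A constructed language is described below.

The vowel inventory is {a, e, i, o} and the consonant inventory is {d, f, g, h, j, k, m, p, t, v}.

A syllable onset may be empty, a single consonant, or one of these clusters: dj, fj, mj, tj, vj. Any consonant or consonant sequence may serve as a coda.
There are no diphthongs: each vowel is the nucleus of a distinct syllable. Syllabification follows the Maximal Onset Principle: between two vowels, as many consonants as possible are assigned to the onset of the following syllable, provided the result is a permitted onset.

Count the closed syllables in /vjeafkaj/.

Vowels present: e, a, a; each is a nucleus, giving 3 syllables.
/e…a/ gap (V1→V2): nothing intervenes; syllable break is V.V.
/a…a/ gap (V2→V3): cluster /fk/ — the longest permitted-onset suffix is /k/; onset = /k/, preceding coda = /f/.
Syllabification: vje.af.kaj.
Classifying each syllable: /vje/ (open), /af/ (closed), /kaj/ (closed).
Closed syllables: 2.

2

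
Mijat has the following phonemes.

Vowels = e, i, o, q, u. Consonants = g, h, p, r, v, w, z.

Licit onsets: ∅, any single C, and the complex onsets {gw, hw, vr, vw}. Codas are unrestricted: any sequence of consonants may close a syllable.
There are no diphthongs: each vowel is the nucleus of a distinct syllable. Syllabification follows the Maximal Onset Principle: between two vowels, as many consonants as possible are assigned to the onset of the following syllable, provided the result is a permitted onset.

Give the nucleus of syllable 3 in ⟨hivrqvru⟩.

u

Vowels present: i, q, u; each is a nucleus, giving 3 syllables.
The third nucleus (vowel 3 from the left) is /u/.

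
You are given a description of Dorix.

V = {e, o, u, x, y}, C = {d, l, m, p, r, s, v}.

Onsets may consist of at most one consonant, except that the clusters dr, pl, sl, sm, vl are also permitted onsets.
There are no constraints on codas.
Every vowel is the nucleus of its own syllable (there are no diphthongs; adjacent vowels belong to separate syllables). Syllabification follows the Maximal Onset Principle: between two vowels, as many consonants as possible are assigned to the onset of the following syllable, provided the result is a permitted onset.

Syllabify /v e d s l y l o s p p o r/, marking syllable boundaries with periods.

The vowels are e, y, o, o — 4 nuclei, so 4 syllables.
Between /e/ (V1) and /y/ (V2): cluster /dsl/ — the longest permitted-onset suffix is /sl/; onset = /sl/, preceding coda = /d/.
Between /y/ (V2) and /o/ (V3): just /l/ — single C goes to the following onset.
Between /o/ (V3) and /o/ (V4): /spp/ splits as /sp/ + /p/ (/p/ is the longest suffix that is a licit onset).

ved.sly.losp.por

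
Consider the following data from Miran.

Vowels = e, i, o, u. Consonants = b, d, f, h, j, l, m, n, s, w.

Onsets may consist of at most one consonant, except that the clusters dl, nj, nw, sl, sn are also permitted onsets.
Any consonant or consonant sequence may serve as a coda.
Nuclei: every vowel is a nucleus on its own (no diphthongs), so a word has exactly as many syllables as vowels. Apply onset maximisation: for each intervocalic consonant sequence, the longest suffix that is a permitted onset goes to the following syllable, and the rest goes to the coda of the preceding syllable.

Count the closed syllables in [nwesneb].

Nuclei (vowels): e, e → 2 syllables.
V1 /e/ – V2 /e/: /sn/ is a licit onset in full, so it all attaches to the next syllable.
So the parse is nwe.sneb.
Classifying each syllable: /nwe/ (open), /sneb/ (closed).
Closed syllables: 1.

1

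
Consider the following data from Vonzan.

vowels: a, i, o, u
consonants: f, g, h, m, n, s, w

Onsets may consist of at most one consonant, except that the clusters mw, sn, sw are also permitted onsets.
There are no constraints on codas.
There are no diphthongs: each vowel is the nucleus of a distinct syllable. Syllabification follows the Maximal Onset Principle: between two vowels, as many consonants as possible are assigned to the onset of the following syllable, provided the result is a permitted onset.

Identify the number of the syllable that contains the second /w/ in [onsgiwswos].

Vowels present: o, i, o; each is a nucleus, giving 3 syllables.
σ1/σ2 boundary: /nsg/ — longest licit onset from the right is /g/, leaving /ns/ as coda.
σ2/σ3 boundary: /wsw/; trying suffixes from longest down, /sw/ is the first permitted one, so coda /w/ | onset /sw/.
Putting it together: ons.giw.swos.
The second /w/ is in the onset of syllable 3 (/swos/).

3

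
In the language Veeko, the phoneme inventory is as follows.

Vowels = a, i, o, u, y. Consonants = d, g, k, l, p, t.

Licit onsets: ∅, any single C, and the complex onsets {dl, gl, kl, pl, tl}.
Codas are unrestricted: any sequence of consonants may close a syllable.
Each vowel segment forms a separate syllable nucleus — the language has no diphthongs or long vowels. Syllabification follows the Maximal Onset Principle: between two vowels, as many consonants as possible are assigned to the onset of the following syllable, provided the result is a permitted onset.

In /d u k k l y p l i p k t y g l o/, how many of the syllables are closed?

2

The vowels are u, y, i, y, o — 5 nuclei, so 5 syllables.
/u…y/ gap (V1→V2): /kkl/; trying suffixes from longest down, /kl/ is the first permitted one, so coda /k/ | onset /kl/.
/y…i/ gap (V2→V3): cluster /pl/ — /pl/ is itself a permitted onset, so the whole cluster goes right; preceding coda = ∅.
/i…y/ gap (V3→V4): cluster /pkt/ — the longest permitted-onset suffix is /t/; onset = /t/, preceding coda = /pk/.
/y…o/ gap (V4→V5): /gl/ is a licit onset in full, so it all attaches to the next syllable.
Syllabification: duk.kly.plipk.ty.glo.
Classifying each syllable: /duk/ (closed), /kly/ (open), /plipk/ (closed), /ty/ (open), /glo/ (open).
Closed syllables: 2.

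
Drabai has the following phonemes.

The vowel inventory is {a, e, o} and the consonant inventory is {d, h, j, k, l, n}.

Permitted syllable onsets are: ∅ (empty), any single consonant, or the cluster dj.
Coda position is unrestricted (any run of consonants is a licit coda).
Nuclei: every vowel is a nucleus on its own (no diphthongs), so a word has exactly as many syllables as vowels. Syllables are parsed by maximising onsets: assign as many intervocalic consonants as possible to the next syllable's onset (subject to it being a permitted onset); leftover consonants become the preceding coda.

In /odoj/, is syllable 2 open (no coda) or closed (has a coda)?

closed

Vowels present: o, o; each is a nucleus, giving 2 syllables.
V1 /o/ – V2 /o/: just /d/ — single C goes to the following onset.
So the parse is o.doj.
Syllable 2 is /doj/ with coda /j/, so it is closed.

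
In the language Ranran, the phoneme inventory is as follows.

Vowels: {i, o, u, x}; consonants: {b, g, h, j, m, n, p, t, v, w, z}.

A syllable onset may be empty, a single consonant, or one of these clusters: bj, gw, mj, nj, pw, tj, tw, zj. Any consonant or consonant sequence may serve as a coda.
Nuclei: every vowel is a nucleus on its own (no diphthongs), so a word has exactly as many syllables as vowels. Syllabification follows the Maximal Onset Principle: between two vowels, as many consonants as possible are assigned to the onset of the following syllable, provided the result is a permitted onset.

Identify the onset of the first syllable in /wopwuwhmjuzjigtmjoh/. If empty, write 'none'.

w

Vowels present: o, u, u, i, o; each is a nucleus, giving 5 syllables.
σ1/σ2 boundary: /pw/ — entire cluster is a permitted onset → onset /pw/, coda ∅.
σ2/σ3 boundary: cluster /whmj/ — the longest permitted-onset suffix is /mj/; onset = /mj/, preceding coda = /wh/.
σ3/σ4 boundary: /zj/ is a licit onset in full, so it all attaches to the next syllable.
σ4/σ5 boundary: /gtmj/ splits as /gt/ + /mj/ (/mj/ is the longest suffix that is a licit onset).
Syllabification: wo.pwuwh.mju.zjigt.mjoh.
Syllable 1 is /wo/: onset /w/, nucleus /o/, coda ∅.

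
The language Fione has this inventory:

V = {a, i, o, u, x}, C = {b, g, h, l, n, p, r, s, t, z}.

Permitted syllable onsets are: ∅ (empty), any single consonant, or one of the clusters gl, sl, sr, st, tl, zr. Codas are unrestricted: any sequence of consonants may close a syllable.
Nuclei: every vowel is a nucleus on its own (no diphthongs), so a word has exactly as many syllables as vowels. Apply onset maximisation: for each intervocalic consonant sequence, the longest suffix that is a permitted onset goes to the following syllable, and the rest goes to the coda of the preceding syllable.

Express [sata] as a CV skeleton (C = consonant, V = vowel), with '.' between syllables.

CV.CV

The vowels are a, a — 2 nuclei, so 2 syllables.
V1 /a/ – V2 /a/: /t/ → onset of the next syllable (single consonants are always licit onsets).
Syllabification: sa.ta.
Mapping each syllable to C/V: /sa/ → CV, /ta/ → CV.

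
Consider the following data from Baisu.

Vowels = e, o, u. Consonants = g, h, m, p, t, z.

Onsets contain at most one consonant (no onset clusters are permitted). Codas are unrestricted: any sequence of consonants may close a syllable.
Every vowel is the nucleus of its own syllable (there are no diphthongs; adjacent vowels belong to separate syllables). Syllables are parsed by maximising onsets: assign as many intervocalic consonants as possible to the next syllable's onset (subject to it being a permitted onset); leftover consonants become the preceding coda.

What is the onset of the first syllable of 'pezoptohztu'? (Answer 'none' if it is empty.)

p

The vowels are e, o, o, u — 4 nuclei, so 4 syllables.
Between /e/ (V1) and /o/ (V2): just /z/ — single C goes to the following onset.
Between /o/ (V2) and /o/ (V3): /pt/; trying suffixes from longest down, /t/ is the first permitted one, so coda /p/ | onset /t/.
Between /o/ (V3) and /u/ (V4): cluster /hzt/ — the longest permitted-onset suffix is /t/; onset = /t/, preceding coda = /hz/.
Result: pe.zop.tohz.tu.
Syllable 1 is /pe/: onset /p/, nucleus /e/, coda ∅.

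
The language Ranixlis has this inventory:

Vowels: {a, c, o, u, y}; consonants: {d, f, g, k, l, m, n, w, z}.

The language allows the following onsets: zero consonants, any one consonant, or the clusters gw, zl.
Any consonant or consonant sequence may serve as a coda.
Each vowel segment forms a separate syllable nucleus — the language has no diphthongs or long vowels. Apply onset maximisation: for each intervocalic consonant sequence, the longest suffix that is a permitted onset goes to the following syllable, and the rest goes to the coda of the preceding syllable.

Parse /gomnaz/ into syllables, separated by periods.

gom.naz

The vowels are o, a — 2 nuclei, so 2 syllables.
/o…a/ gap (V1→V2): /mn/; trying suffixes from longest down, /n/ is the first permitted one, so coda /m/ | onset /n/.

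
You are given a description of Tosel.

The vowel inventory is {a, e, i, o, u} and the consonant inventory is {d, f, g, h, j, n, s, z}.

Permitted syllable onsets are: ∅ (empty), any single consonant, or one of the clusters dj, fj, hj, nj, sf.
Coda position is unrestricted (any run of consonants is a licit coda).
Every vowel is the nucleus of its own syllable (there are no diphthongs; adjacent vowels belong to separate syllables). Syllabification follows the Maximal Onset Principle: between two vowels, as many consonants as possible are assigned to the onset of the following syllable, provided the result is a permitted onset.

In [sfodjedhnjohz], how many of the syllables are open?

Vowels present: o, e, o; each is a nucleus, giving 3 syllables.
/o…e/ gap (V1→V2): /dj/ is a licit onset in full, so it all attaches to the next syllable.
/e…o/ gap (V2→V3): cluster /dhnj/ — the longest permitted-onset suffix is /nj/; onset = /nj/, preceding coda = /dh/.
So the parse is sfo.djedh.njohz.
Classifying each syllable: /sfo/ (open), /djedh/ (closed), /njohz/ (closed).
Open syllables: 1.

1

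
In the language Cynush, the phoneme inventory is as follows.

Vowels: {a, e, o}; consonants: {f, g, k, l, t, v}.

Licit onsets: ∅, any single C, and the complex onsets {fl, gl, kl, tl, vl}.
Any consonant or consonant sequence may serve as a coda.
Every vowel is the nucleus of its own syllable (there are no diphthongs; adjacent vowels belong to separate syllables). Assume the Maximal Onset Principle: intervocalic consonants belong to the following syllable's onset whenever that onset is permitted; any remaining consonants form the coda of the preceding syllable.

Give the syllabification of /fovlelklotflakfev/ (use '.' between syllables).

The vowels are o, e, o, a, e — 5 nuclei, so 5 syllables.
Between /o/ (V1) and /e/ (V2): /vl/ — entire cluster is a permitted onset → onset /vl/, coda ∅.
Between /e/ (V2) and /o/ (V3): /lkl/ splits as /l/ + /kl/ (/kl/ is the longest suffix that is a licit onset).
Between /o/ (V3) and /a/ (V4): /tfl/ splits as /t/ + /fl/ (/fl/ is the longest suffix that is a licit onset).
Between /a/ (V4) and /e/ (V5): cluster /kf/ — the longest permitted-onset suffix is /f/; onset = /f/, preceding coda = /k/.

fo.vlel.klot.flak.fev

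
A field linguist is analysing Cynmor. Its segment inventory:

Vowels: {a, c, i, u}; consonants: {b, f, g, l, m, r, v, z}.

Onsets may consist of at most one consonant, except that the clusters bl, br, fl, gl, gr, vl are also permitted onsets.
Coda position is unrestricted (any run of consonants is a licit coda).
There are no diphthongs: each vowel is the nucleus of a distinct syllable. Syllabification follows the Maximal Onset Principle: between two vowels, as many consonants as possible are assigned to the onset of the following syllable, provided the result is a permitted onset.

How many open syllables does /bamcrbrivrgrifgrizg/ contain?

1

Nuclei (vowels): a, c, i, i, i → 5 syllables.
/a…c/ gap (V1→V2): /m/ is a single consonant, so it becomes the next onset.
/c…i/ gap (V2→V3): /rbr/ splits as /r/ + /br/ (/br/ is the longest suffix that is a licit onset).
/i…i/ gap (V3→V4): /vrgr/; trying suffixes from longest down, /gr/ is the first permitted one, so coda /vr/ | onset /gr/.
/i…i/ gap (V4→V5): /fgr/ splits as /f/ + /gr/ (/gr/ is the longest suffix that is a licit onset).
So the parse is ba.mcr.brivr.grif.grizg.
Classifying each syllable: /ba/ (open), /mcr/ (closed), /brivr/ (closed), /grif/ (closed), /grizg/ (closed).
Open syllables: 1.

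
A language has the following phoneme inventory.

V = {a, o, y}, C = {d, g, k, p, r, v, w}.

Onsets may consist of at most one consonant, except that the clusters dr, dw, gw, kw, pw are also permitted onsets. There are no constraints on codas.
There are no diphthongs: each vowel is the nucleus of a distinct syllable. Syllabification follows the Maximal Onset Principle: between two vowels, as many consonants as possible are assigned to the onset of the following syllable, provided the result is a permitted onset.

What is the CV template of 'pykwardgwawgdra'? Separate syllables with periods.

CV.CCVCC.CCVCC.CCV

Vowels present: y, a, a, a; each is a nucleus, giving 4 syllables.
σ1/σ2 boundary: /kw/ — entire cluster is a permitted onset → onset /kw/, coda ∅.
σ2/σ3 boundary: /rdgw/ splits as /rd/ + /gw/ (/gw/ is the longest suffix that is a licit onset).
σ3/σ4 boundary: /wgdr/ splits as /wg/ + /dr/ (/dr/ is the longest suffix that is a licit onset).
Putting it together: py.kward.gwawg.dra.
Mapping each syllable to C/V: /py/ → CV, /kward/ → CCVCC, /gwawg/ → CCVCC, /dra/ → CCV.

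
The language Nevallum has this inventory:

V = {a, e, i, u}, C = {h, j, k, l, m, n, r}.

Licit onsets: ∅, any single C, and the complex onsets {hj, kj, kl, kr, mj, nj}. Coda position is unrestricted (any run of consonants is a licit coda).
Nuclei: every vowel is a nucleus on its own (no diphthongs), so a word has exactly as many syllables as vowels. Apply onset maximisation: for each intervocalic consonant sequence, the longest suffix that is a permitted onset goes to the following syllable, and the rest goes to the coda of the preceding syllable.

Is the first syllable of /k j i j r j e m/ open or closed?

The vowels are i, e — 2 nuclei, so 2 syllables.
/i…e/ gap (V1→V2): /jrj/; trying suffixes from longest down, /j/ is the first permitted one, so coda /jr/ | onset /j/.
So the parse is kjijr.jem.
Syllable 1 is /kjijr/ with coda /jr/, so it is closed.

closed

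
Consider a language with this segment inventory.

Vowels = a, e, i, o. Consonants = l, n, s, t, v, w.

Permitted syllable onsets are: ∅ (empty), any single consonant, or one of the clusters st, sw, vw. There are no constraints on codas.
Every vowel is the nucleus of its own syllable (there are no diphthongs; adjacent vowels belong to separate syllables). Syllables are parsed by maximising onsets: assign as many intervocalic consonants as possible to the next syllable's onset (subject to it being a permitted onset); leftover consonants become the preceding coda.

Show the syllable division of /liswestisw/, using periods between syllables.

Vowels present: i, e, i; each is a nucleus, giving 3 syllables.
/i…e/ gap (V1→V2): /sw/ — entire cluster is a permitted onset → onset /sw/, coda ∅.
/e…i/ gap (V2→V3): /st/ — entire cluster is a permitted onset → onset /st/, coda ∅.

li.swe.stisw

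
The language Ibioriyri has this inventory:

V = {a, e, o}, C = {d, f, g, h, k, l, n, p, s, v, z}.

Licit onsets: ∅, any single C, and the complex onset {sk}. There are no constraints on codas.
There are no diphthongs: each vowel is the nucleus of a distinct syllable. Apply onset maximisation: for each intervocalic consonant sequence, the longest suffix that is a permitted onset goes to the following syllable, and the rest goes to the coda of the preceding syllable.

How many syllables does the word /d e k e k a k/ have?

Nuclei (vowels): e, e, a → 3 syllables.

3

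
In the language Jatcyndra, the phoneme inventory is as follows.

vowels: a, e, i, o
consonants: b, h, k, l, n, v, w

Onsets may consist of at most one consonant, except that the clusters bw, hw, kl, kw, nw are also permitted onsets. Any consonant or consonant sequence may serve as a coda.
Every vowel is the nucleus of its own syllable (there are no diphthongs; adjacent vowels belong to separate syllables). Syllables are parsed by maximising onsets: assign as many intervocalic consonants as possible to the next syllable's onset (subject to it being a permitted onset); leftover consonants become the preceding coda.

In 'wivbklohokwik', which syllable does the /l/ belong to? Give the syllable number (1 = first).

2

The vowels are i, o, o, i — 4 nuclei, so 4 syllables.
σ1/σ2 boundary: /vbkl/; trying suffixes from longest down, /kl/ is the first permitted one, so coda /vb/ | onset /kl/.
σ2/σ3 boundary: just /h/ — single C goes to the following onset.
σ3/σ4 boundary: /kw/ is a licit onset in full, so it all attaches to the next syllable.
So the parse is wivb.klo.ho.kwik.
The /l/ is in the onset of syllable 2 (/klo/).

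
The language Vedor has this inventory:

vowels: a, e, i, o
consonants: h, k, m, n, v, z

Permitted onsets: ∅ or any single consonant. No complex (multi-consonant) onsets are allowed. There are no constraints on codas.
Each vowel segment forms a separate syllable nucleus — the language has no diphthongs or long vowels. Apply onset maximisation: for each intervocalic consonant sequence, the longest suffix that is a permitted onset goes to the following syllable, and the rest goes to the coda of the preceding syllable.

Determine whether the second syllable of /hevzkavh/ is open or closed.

The vowels are e, a — 2 nuclei, so 2 syllables.
σ1/σ2 boundary: /vzk/; trying suffixes from longest down, /k/ is the first permitted one, so coda /vz/ | onset /k/.
Result: hevz.kavh.
Syllable 2 is /kavh/ with coda /vh/, so it is closed.

closed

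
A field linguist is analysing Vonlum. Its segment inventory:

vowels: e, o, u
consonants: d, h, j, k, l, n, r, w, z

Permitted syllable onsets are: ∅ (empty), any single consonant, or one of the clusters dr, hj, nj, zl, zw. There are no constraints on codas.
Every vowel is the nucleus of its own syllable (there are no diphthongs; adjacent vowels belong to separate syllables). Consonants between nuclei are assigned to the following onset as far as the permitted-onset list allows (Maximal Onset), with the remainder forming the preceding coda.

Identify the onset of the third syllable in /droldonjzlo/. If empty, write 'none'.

zl

Vowels present: o, o, o; each is a nucleus, giving 3 syllables.
V1 /o/ – V2 /o/: /ld/; trying suffixes from longest down, /d/ is the first permitted one, so coda /l/ | onset /d/.
V2 /o/ – V3 /o/: /njzl/ — longest licit onset from the right is /zl/, leaving /nj/ as coda.
Putting it together: drol.donj.zlo.
Syllable 3 is /zlo/: onset /zl/, nucleus /o/, coda ∅.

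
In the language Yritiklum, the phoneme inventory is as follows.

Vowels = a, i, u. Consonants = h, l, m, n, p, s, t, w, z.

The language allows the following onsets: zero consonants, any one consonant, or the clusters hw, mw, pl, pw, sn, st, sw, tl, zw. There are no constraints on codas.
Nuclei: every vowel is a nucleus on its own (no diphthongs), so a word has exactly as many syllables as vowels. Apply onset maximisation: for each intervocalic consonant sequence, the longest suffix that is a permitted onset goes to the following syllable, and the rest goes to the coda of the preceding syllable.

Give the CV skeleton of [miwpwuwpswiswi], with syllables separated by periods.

The vowels are i, u, i, i — 4 nuclei, so 4 syllables.
/i…u/ gap (V1→V2): cluster /wpw/ — the longest permitted-onset suffix is /pw/; onset = /pw/, preceding coda = /w/.
/u…i/ gap (V2→V3): /wpsw/ — longest licit onset from the right is /sw/, leaving /wp/ as coda.
/i…i/ gap (V3→V4): /sw/ is a licit onset in full, so it all attaches to the next syllable.
Result: miw.pwuwp.swi.swi.
Mapping each syllable to C/V: /miw/ → CVC, /pwuwp/ → CCVCC, /swi/ → CCV, /swi/ → CCV.

CVC.CCVCC.CCV.CCV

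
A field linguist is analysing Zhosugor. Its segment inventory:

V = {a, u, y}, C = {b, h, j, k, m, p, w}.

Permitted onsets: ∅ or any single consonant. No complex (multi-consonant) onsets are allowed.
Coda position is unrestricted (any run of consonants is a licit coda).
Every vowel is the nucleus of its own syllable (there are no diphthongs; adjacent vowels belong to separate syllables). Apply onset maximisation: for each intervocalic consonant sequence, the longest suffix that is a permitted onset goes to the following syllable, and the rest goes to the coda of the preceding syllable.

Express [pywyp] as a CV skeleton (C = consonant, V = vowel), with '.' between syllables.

CV.CVC

Vowels present: y, y; each is a nucleus, giving 2 syllables.
Between /y/ (V1) and /y/ (V2): /w/ is a single consonant, so it becomes the next onset.
Result: py.wyp.
Mapping each syllable to C/V: /py/ → CV, /wyp/ → CVC.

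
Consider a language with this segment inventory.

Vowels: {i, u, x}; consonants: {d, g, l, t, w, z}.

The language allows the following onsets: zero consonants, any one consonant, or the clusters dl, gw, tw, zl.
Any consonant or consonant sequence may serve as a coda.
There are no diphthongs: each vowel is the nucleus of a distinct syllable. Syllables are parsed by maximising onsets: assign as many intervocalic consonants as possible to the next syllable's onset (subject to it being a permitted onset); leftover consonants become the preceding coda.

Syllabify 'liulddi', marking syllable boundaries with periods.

The vowels are i, u, i — 3 nuclei, so 3 syllables.
V1 /i/ – V2 /u/: no consonants, so the boundary falls immediately after /i/.
V2 /u/ – V3 /i/: /ldd/ — longest licit onset from the right is /d/, leaving /ld/ as coda.

li.uld.di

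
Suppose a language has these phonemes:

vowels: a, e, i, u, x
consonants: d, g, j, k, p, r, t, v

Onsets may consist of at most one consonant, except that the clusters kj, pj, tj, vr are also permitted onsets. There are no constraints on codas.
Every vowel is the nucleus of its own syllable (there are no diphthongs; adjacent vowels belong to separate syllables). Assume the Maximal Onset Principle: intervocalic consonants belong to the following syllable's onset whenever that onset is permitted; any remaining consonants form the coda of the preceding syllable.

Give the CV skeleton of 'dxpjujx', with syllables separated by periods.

Vowels present: x, u, x; each is a nucleus, giving 3 syllables.
/x…u/ gap (V1→V2): cluster /pj/ — /pj/ is itself a permitted onset, so the whole cluster goes right; preceding coda = ∅.
/u…x/ gap (V2→V3): just /j/ — single C goes to the following onset.
Putting it together: dx.pju.jx.
Mapping each syllable to C/V: /dx/ → CV, /pju/ → CCV, /jx/ → CV.

CV.CCV.CV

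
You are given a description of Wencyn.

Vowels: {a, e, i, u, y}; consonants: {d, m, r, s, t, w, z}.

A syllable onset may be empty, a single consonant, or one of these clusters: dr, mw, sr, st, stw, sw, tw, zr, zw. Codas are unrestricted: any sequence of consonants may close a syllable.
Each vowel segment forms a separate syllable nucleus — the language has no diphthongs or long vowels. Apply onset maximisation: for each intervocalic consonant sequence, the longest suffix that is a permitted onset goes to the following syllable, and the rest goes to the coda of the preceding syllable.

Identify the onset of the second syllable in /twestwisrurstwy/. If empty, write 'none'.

The vowels are e, i, u, y — 4 nuclei, so 4 syllables.
Between /e/ (V1) and /i/ (V2): /stw/ — entire cluster is a permitted onset → onset /stw/, coda ∅.
Between /i/ (V2) and /u/ (V3): cluster /sr/ — /sr/ is itself a permitted onset, so the whole cluster goes right; preceding coda = ∅.
Between /u/ (V3) and /y/ (V4): /rstw/ splits as /r/ + /stw/ (/stw/ is the longest suffix that is a licit onset).
Result: twe.stwi.srur.stwy.
Syllable 2 is /stwi/: onset /stw/, nucleus /i/, coda ∅.

stw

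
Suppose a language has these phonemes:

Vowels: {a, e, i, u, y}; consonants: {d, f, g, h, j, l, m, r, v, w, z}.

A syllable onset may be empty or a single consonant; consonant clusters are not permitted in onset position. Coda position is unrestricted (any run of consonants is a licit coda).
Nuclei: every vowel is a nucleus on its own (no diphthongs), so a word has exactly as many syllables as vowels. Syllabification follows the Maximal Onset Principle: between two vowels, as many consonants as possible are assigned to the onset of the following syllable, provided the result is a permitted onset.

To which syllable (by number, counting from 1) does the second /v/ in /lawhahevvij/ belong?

4

Vowels present: a, a, e, i; each is a nucleus, giving 4 syllables.
σ1/σ2 boundary: /wh/ splits as /w/ + /h/ (/h/ is the longest suffix that is a licit onset).
σ2/σ3 boundary: just /h/ — single C goes to the following onset.
σ3/σ4 boundary: /vv/; trying suffixes from longest down, /v/ is the first permitted one, so coda /v/ | onset /v/.
Result: law.ha.hev.vij.
The second /v/ is in the onset of syllable 4 (/vij/).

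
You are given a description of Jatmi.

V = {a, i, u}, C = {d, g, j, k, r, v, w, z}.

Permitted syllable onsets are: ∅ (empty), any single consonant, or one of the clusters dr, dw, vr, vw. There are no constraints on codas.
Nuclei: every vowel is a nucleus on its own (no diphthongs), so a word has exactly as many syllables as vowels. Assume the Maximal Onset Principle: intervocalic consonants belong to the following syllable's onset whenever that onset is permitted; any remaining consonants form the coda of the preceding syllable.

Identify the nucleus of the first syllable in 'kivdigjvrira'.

i

Vowels present: i, i, i, a; each is a nucleus, giving 4 syllables.
The first nucleus (vowel 1 from the left) is /i/.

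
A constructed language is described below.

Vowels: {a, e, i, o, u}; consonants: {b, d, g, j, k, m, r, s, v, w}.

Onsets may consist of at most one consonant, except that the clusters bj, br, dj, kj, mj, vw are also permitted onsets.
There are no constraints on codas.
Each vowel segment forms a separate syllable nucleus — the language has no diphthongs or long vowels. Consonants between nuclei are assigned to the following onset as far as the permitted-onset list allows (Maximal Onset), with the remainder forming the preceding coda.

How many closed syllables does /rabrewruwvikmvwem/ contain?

4

The vowels are a, e, u, i, e — 5 nuclei, so 5 syllables.
σ1/σ2 boundary: /br/ — entire cluster is a permitted onset → onset /br/, coda ∅.
σ2/σ3 boundary: /wr/; trying suffixes from longest down, /r/ is the first permitted one, so coda /w/ | onset /r/.
σ3/σ4 boundary: /wv/; trying suffixes from longest down, /v/ is the first permitted one, so coda /w/ | onset /v/.
σ4/σ5 boundary: cluster /kmvw/ — the longest permitted-onset suffix is /vw/; onset = /vw/, preceding coda = /km/.
Putting it together: ra.brew.ruw.vikm.vwem.
Classifying each syllable: /ra/ (open), /brew/ (closed), /ruw/ (closed), /vikm/ (closed), /vwem/ (closed).
Closed syllables: 4.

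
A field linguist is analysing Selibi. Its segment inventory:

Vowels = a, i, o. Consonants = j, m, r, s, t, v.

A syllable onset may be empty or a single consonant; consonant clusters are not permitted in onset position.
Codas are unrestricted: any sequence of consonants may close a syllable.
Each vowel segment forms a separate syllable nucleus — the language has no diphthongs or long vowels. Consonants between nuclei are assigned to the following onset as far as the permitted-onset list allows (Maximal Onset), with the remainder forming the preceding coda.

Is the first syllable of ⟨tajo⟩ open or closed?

Nuclei (vowels): a, o → 2 syllables.
V1 /a/ – V2 /o/: /j/ is a single consonant, so it becomes the next onset.
Syllabification: ta.jo.
Syllable 1 is /ta/; it ends in its nucleus with no coda, so it is open.

open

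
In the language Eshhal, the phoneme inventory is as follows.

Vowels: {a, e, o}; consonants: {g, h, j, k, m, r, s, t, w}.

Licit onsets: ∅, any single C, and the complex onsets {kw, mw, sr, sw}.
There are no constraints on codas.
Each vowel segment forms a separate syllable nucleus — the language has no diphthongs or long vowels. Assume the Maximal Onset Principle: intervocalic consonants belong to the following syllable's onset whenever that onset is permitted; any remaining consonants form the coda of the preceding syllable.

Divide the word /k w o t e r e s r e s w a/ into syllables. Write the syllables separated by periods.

kwo.te.re.sre.swa

Nuclei (vowels): o, e, e, e, a → 5 syllables.
Between /o/ (V1) and /e/ (V2): just /t/ — single C goes to the following onset.
Between /e/ (V2) and /e/ (V3): /r/ → onset of the next syllable (single consonants are always licit onsets).
Between /e/ (V3) and /e/ (V4): /sr/ — entire cluster is a permitted onset → onset /sr/, coda ∅.
Between /e/ (V4) and /a/ (V5): /sw/ — entire cluster is a permitted onset → onset /sw/, coda ∅.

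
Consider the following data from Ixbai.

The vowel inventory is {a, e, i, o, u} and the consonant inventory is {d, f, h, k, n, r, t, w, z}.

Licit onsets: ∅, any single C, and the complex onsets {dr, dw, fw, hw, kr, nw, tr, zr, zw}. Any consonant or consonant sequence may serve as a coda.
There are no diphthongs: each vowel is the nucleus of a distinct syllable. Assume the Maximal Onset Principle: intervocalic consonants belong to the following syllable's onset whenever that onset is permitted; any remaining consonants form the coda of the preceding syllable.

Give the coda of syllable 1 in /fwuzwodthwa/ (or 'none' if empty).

none

Vowels present: u, o, a; each is a nucleus, giving 3 syllables.
/u…o/ gap (V1→V2): cluster /zw/ — /zw/ is itself a permitted onset, so the whole cluster goes right; preceding coda = ∅.
/o…a/ gap (V2→V3): /dthw/ splits as /dt/ + /hw/ (/hw/ is the longest suffix that is a licit onset).
Putting it together: fwu.zwodt.hwa.
Syllable 1 is /fwu/: onset /fw/, nucleus /u/, coda ∅.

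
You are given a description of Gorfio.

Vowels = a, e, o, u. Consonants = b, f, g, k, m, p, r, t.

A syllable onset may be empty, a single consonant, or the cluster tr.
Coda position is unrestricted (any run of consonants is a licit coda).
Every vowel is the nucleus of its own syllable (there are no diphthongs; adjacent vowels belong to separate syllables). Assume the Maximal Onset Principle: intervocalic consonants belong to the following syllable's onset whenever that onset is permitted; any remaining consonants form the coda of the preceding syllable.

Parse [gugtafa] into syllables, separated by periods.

The vowels are u, a, a — 3 nuclei, so 3 syllables.
V1 /u/ – V2 /a/: /gt/ — longest licit onset from the right is /t/, leaving /g/ as coda.
V2 /a/ – V3 /a/: /f/ is a single consonant, so it becomes the next onset.

gug.ta.fa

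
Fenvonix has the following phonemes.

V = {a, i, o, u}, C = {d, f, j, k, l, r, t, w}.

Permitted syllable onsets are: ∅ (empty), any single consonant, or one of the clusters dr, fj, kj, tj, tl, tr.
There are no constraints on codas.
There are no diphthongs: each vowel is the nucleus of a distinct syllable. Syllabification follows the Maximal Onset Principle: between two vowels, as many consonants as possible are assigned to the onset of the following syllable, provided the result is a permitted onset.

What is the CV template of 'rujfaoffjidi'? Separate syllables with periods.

The vowels are u, a, o, i, i — 5 nuclei, so 5 syllables.
Between /u/ (V1) and /a/ (V2): /jf/; trying suffixes from longest down, /f/ is the first permitted one, so coda /j/ | onset /f/.
Between /a/ (V2) and /o/ (V3): nothing intervenes; syllable break is V.V.
Between /o/ (V3) and /i/ (V4): /ffj/ splits as /f/ + /fj/ (/fj/ is the longest suffix that is a licit onset).
Between /i/ (V4) and /i/ (V5): /d/ → onset of the next syllable (single consonants are always licit onsets).
Putting it together: ruj.fa.of.fji.di.
Mapping each syllable to C/V: /ruj/ → CVC, /fa/ → CV, /of/ → VC, /fji/ → CCV, /di/ → CV.

CVC.CV.VC.CCV.CV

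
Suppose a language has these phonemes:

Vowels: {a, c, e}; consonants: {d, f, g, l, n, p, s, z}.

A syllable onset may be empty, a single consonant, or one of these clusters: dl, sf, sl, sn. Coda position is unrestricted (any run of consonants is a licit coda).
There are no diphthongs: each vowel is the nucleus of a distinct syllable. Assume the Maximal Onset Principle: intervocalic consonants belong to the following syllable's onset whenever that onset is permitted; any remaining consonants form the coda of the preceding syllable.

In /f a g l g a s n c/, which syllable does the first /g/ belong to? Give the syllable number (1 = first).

The vowels are a, a, c — 3 nuclei, so 3 syllables.
/a…a/ gap (V1→V2): /glg/ — longest licit onset from the right is /g/, leaving /gl/ as coda.
/a…c/ gap (V2→V3): /sn/ is a licit onset in full, so it all attaches to the next syllable.
Syllabification: fagl.ga.snc.
The first /g/ is in the coda of syllable 1 (/fagl/).

1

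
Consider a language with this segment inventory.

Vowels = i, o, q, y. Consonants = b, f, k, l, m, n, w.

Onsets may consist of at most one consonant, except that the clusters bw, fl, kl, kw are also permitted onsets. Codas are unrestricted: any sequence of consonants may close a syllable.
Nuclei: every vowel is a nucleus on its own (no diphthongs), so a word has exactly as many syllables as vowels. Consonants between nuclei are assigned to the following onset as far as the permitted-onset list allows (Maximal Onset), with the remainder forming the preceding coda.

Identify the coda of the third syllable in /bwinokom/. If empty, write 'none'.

m

The vowels are i, o, o — 3 nuclei, so 3 syllables.
σ1/σ2 boundary: /n/ is a single consonant, so it becomes the next onset.
σ2/σ3 boundary: /k/ is a single consonant, so it becomes the next onset.
Putting it together: bwi.no.kom.
Syllable 3 is /kom/: onset /k/, nucleus /o/, coda /m/.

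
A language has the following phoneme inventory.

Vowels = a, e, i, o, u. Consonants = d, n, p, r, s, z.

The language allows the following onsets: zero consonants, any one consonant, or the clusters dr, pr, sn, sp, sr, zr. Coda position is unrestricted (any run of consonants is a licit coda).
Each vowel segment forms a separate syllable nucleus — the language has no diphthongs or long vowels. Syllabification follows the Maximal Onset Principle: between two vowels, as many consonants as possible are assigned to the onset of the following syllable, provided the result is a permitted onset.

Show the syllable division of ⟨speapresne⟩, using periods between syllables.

Vowels present: e, a, e, e; each is a nucleus, giving 4 syllables.
σ1/σ2 boundary: hiatus — the boundary sits between the two vowels.
σ2/σ3 boundary: /pr/ — entire cluster is a permitted onset → onset /pr/, coda ∅.
σ3/σ4 boundary: /sn/ is a licit onset in full, so it all attaches to the next syllable.

spe.a.pre.sne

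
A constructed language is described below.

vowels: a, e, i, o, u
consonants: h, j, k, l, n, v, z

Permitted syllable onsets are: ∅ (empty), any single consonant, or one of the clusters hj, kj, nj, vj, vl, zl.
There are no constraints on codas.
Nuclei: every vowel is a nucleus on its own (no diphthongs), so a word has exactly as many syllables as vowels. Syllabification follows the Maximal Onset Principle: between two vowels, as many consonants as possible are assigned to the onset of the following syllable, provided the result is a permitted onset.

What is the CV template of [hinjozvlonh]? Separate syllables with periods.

CV.CCVC.CCVCC

Nuclei (vowels): i, o, o → 3 syllables.
V1 /i/ – V2 /o/: /nj/ is a licit onset in full, so it all attaches to the next syllable.
V2 /o/ – V3 /o/: cluster /zvl/ — the longest permitted-onset suffix is /vl/; onset = /vl/, preceding coda = /z/.
Putting it together: hi.njoz.vlonh.
Mapping each syllable to C/V: /hi/ → CV, /njoz/ → CCVC, /vlonh/ → CCVCC.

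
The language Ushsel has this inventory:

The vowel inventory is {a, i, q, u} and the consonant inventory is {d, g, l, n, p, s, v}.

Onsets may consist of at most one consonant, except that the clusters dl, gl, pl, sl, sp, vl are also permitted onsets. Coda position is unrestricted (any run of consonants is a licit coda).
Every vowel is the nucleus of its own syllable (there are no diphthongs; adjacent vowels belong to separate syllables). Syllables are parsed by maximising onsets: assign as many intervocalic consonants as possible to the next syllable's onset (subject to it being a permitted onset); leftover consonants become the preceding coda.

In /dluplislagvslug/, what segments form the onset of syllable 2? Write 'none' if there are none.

pl

The vowels are u, i, a, u — 4 nuclei, so 4 syllables.
V1 /u/ – V2 /i/: cluster /pl/ — /pl/ is itself a permitted onset, so the whole cluster goes right; preceding coda = ∅.
V2 /i/ – V3 /a/: /sl/ — entire cluster is a permitted onset → onset /sl/, coda ∅.
V3 /a/ – V4 /u/: /gvsl/ splits as /gv/ + /sl/ (/sl/ is the longest suffix that is a licit onset).
Result: dlu.pli.slagv.slug.
Syllable 2 is /pli/: onset /pl/, nucleus /i/, coda ∅.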